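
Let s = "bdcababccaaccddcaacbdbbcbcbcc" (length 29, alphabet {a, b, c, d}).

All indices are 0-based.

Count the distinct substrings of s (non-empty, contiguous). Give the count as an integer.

388

rank | idx | suffix
   0 |  16 | aacbdbbcbcbcc
   1 |   9 | aaccddcaacbdbbcbcbcc
   2 |   3 | ababccaaccddcaacbdbbcbcbcc
   3 |   5 | abccaaccddcaacbdbbcbcbcc
   4 |  17 | acbdbbcbcbcc
   5 |  10 | accddcaacbdbbcbcbcc
   6 |   4 | babccaaccddcaacbdbbcbcbcc
   7 |  21 | bbcbcbcc
   8 |  22 | bcbcbcc
   9 |  24 | bcbcc
  10 |  26 | bcc
  11 |   6 | bccaaccddcaacbdbbcbcbcc
  12 |  19 | bdbbcbcbcc
  13 |   0 | bdcababccaaccddcaacbdbbcbcbcc
  14 |  28 | c
  15 |  15 | caacbdbbcbcbcc
  16 |   8 | caaccddcaacbdbbcbcbcc
  17 |   2 | cababccaaccddcaacbdbbcbcbcc
  18 |  23 | cbcbcc
  19 |  25 | cbcc
  20 |  18 | cbdbbcbcbcc
  21 |  27 | cc
  22 |   7 | ccaaccddcaacbdbbcbcbcc
  23 |  11 | ccddcaacbdbbcbcbcc
  24 |  12 | cddcaacbdbbcbcbcc
  25 |  20 | dbbcbcbcc
  26 |  14 | dcaacbdbbcbcbcc
  27 |   1 | dcababccaaccddcaacbdbbcbcbcc
  28 |  13 | ddcaacbdbbcbcbcc

SA = [16, 9, 3, 5, 17, 10, 4, 21, 22, 24, 26, 6, 19, 0, 28, 15, 8, 2, 23, 25, 18, 27, 7, 11, 12, 20, 14, 1, 13]
[i] adj suffixes → lcp
  [1] 16/9 → 3 ('aac')
  [2] 9/3 → 1 ('a')
  [3] 3/5 → 2 ('ab')
  [4] 5/17 → 1 ('a')
  [5] 17/10 → 2 ('ac')
  [6] 10/4 → 0 ('')
  [7] 4/21 → 1 ('b')
  [8] 21/22 → 1 ('b')
  [9] 22/24 → 4 ('bcbc')
  [10] 24/26 → 2 ('bc')
  [11] 26/6 → 3 ('bcc')
  [12] 6/19 → 1 ('b')
  [13] 19/0 → 2 ('bd')
  [14] 0/28 → 0 ('')
  [15] 28/15 → 1 ('c')
  [16] 15/8 → 4 ('caac')
  [17] 8/2 → 2 ('ca')
  [18] 2/23 → 1 ('c')
  [19] 23/25 → 3 ('cbc')
  [20] 25/18 → 2 ('cb')
  [21] 18/27 → 1 ('c')
  [22] 27/7 → 2 ('cc')
  [23] 7/11 → 2 ('cc')
  [24] 11/12 → 1 ('c')
  [25] 12/20 → 0 ('')
  [26] 20/14 → 1 ('d')
  [27] 14/1 → 3 ('dca')
  [28] 1/13 → 1 ('d')

n(n+1)/2 = 29·30/2 = 435
Σ LCP = 0 + 3 + 1 + 2 + 1 + 2 + 0 + 1 + 1 + 4 + 2 + 3 + 1 + 2 + 0 + 1 + 4 + 2 + 1 + 3 + 2 + 1 + 2 + 2 + 1 + 0 + 1 + 3 + 1 = 47
distinct = 435 − 47 = 388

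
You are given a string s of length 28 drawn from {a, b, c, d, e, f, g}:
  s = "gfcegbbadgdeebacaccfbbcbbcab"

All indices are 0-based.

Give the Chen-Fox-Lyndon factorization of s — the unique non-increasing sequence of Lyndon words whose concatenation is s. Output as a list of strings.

emit factor 1: 'g' (i=0, period=1)
emit factor 2: 'f' (i=1, period=1)
emit factor 3: 'ceg' (i=2, period=3)
emit factor 4: 'b' (i=5, period=1)
emit factor 5: 'b' (i=6, period=1)
emit factor 6: 'adgdeeb' (i=7, period=7)
emit factor 7: 'acaccfbbcbbc' (i=14, period=12)
emit factor 8: 'ab' (i=26, period=2)

["g", "f", "ceg", "b", "b", "adgdeeb", "acaccfbbcbbc", "ab"]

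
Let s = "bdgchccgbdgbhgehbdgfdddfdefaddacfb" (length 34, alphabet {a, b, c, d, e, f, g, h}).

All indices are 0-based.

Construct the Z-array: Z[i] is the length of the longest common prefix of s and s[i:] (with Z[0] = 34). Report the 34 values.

Z[0]=34
i=1: i≥r, start 0; Z[1]=0
i=2: i≥r, start 0; Z[2]=0
i=3: i≥r, start 0; Z[3]=0
i=4: i≥r, start 0; Z[4]=0
i=5: i≥r, start 0; Z[5]=0
i=6: i≥r, start 0; Z[6]=0
i=7: i≥r, start 0; Z[7]=0
i=8: i≥r, start 0; Z[8]=3 extend→box=[8,11)
i=9: min(r-i=2, Z[1]=0)=0; Z[9]=0
i=10: min(r-i=1, Z[2]=0)=0; Z[10]=0
i=11: i≥r, start 0; Z[11]=1 extend→box=[11,12)
i=12: i≥r, start 0; Z[12]=0
i=13: i≥r, start 0; Z[13]=0
i=14: i≥r, start 0; Z[14]=0
i=15: i≥r, start 0; Z[15]=0
i=16: i≥r, start 0; Z[16]=3 extend→box=[16,19)
i=17: min(r-i=2, Z[1]=0)=0; Z[17]=0
i=18: min(r-i=1, Z[2]=0)=0; Z[18]=0
i=19: i≥r, start 0; Z[19]=0
i=20: i≥r, start 0; Z[20]=0
i=21: i≥r, start 0; Z[21]=0
i=22: i≥r, start 0; Z[22]=0
i=23: i≥r, start 0; Z[23]=0
i=24: i≥r, start 0; Z[24]=0
i=25: i≥r, start 0; Z[25]=0
i=26: i≥r, start 0; Z[26]=0
i=27: i≥r, start 0; Z[27]=0
i=28: i≥r, start 0; Z[28]=0
i=29: i≥r, start 0; Z[29]=0
i=30: i≥r, start 0; Z[30]=0
i=31: i≥r, start 0; Z[31]=0
i=32: i≥r, start 0; Z[32]=0
i=33: i≥r, start 0; Z[33]=1 extend→box=[33,34)

[34, 0, 0, 0, 0, 0, 0, 0, 3, 0, 0, 1, 0, 0, 0, 0, 3, 0, 0, 0, 0, 0, 0, 0, 0, 0, 0, 0, 0, 0, 0, 0, 0, 1]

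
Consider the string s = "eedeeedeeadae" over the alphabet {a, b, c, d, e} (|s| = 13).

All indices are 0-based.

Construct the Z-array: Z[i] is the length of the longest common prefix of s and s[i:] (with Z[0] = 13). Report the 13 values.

[13, 1, 0, 2, 5, 1, 0, 2, 1, 0, 0, 0, 1]

Z[0]=13
i=1: fresh scan; Z[1]=1 scan→box=[1,2)
i=2: fresh scan; Z[2]=0
i=3: fresh scan; Z[3]=2 scan→box=[3,5)
i=4: min(r-i=1, Z[1]=1)=1; Z[4]=5 scan→box=[4,9)
i=5: min(r-i=4, Z[1]=1)=1; Z[5]=1
i=6: min(r-i=3, Z[2]=0)=0; Z[6]=0
i=7: min(r-i=2, Z[3]=2)=2; Z[7]=2
i=8: min(r-i=1, Z[4]=5)=1; Z[8]=1
i=9: fresh scan; Z[9]=0
i=10: fresh scan; Z[10]=0
i=11: fresh scan; Z[11]=0
i=12: fresh scan; Z[12]=1 scan→box=[12,13)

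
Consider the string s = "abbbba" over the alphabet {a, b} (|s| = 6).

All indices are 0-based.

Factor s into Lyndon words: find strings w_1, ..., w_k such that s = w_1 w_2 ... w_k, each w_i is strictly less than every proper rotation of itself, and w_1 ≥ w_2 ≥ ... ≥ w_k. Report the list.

emit factor 1: 'abbbb' (i=0, period=5)
emit factor 2: 'a' (i=5, period=1)

["abbbb", "a"]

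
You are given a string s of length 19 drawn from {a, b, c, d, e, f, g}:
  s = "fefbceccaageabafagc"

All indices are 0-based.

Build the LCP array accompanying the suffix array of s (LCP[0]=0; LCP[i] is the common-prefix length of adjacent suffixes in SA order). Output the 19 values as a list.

[0, 1, 1, 1, 2, 0, 1, 0, 1, 1, 1, 0, 1, 1, 0, 1, 1, 0, 1]

rank | idx | suffix
   0 |   8 | aageabafagc
   1 |  12 | abafagc
   2 |  14 | afagc
   3 |  16 | agc
   4 |   9 | ageabafagc
   5 |  13 | bafagc
   6 |   3 | bceccaageabafagc
   7 |  18 | c
   8 |   7 | caageabafagc
   9 |   6 | ccaageabafagc
  10 |   4 | ceccaageabafagc
  11 |  11 | eabafagc
  12 |   5 | eccaageabafagc
  13 |   1 | efbceccaageabafagc
  14 |  15 | fagc
  15 |   2 | fbceccaageabafagc
  16 |   0 | fefbceccaageabafagc
  17 |  17 | gc
  18 |  10 | geabafagc

SA = [8, 12, 14, 16, 9, 13, 3, 18, 7, 6, 4, 11, 5, 1, 15, 2, 0, 17, 10]
[i] adj suffixes → lcp
  [1] 8/12 → 1 ('a')
  [2] 12/14 → 1 ('a')
  [3] 14/16 → 1 ('a')
  [4] 16/9 → 2 ('ag')
  [5] 9/13 → 0 ('')
  [6] 13/3 → 1 ('b')
  [7] 3/18 → 0 ('')
  [8] 18/7 → 1 ('c')
  [9] 7/6 → 1 ('c')
  [10] 6/4 → 1 ('c')
  [11] 4/11 → 0 ('')
  [12] 11/5 → 1 ('e')
  [13] 5/1 → 1 ('e')
  [14] 1/15 → 0 ('')
  [15] 15/2 → 1 ('f')
  [16] 2/0 → 1 ('f')
  [17] 0/17 → 0 ('')
  [18] 17/10 → 1 ('g')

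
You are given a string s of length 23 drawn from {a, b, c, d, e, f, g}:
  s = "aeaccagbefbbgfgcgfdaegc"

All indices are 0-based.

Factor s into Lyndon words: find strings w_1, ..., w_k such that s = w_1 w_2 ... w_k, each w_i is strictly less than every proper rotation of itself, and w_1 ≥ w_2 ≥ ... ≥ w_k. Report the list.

["ae", "accagbefbbgfgcgfdaegc"]

emit factor 1: 'ae' (i=0, period=2)
emit factor 2: 'accagbefbbgfgcgfdaegc' (i=2, period=21)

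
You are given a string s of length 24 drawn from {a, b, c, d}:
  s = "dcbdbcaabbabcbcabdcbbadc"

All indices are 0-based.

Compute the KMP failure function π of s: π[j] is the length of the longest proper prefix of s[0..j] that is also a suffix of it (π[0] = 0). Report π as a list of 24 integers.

[0, 0, 0, 1, 0, 0, 0, 0, 0, 0, 0, 0, 0, 0, 0, 0, 0, 1, 2, 3, 0, 0, 1, 2]

π[0] = 0
j=1 s[j]='c': π[1]=0 (border '')
j=2 s[j]='b': π[2]=0 (border '')
j=3 s[j]='d': π[3]=1 (border 'd')
j=4 s[j]='b': k: 1→0; π[4]=0 (border '')
j=5 s[j]='c': π[5]=0 (border '')
j=6 s[j]='a': π[6]=0 (border '')
j=7 s[j]='a': π[7]=0 (border '')
j=8 s[j]='b': π[8]=0 (border '')
j=9 s[j]='b': π[9]=0 (border '')
j=10 s[j]='a': π[10]=0 (border '')
j=11 s[j]='b': π[11]=0 (border '')
j=12 s[j]='c': π[12]=0 (border '')
j=13 s[j]='b': π[13]=0 (border '')
j=14 s[j]='c': π[14]=0 (border '')
j=15 s[j]='a': π[15]=0 (border '')
j=16 s[j]='b': π[16]=0 (border '')
j=17 s[j]='d': π[17]=1 (border 'd')
j=18 s[j]='c': π[18]=2 (border 'dc')
j=19 s[j]='b': π[19]=3 (border 'dcb')
j=20 s[j]='b': k: 3→0; π[20]=0 (border '')
j=21 s[j]='a': π[21]=0 (border '')
j=22 s[j]='d': π[22]=1 (border 'd')
j=23 s[j]='c': π[23]=2 (border 'dc')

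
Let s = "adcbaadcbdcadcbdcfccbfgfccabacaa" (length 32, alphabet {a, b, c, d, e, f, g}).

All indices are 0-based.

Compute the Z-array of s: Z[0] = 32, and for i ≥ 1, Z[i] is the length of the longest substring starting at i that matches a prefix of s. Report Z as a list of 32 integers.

Z[0]=32
i=1: outside box; Z[1]=0
i=2: outside box; Z[2]=0
i=3: outside box; Z[3]=0
i=4: outside box; Z[4]=1 scan→box=[4,5)
i=5: outside box; Z[5]=4 scan→box=[5,9)
i=6: min(r-i=3, Z[1]=0)=0; Z[6]=0
i=7: min(r-i=2, Z[2]=0)=0; Z[7]=0
i=8: min(r-i=1, Z[3]=0)=0; Z[8]=0
i=9: outside box; Z[9]=0
i=10: outside box; Z[10]=0
i=11: outside box; Z[11]=4 scan→box=[11,15)
i=12: min(r-i=3, Z[1]=0)=0; Z[12]=0
i=13: min(r-i=2, Z[2]=0)=0; Z[13]=0
i=14: min(r-i=1, Z[3]=0)=0; Z[14]=0
i=15: outside box; Z[15]=0
i=16: outside box; Z[16]=0
i=17: outside box; Z[17]=0
i=18: outside box; Z[18]=0
i=19: outside box; Z[19]=0
i=20: outside box; Z[20]=0
i=21: outside box; Z[21]=0
i=22: outside box; Z[22]=0
i=23: outside box; Z[23]=0
i=24: outside box; Z[24]=0
i=25: outside box; Z[25]=0
i=26: outside box; Z[26]=1 scan→box=[26,27)
i=27: outside box; Z[27]=0
i=28: outside box; Z[28]=1 scan→box=[28,29)
i=29: outside box; Z[29]=0
i=30: outside box; Z[30]=1 scan→box=[30,31)
i=31: outside box; Z[31]=1 scan→box=[31,32)

[32, 0, 0, 0, 1, 4, 0, 0, 0, 0, 0, 4, 0, 0, 0, 0, 0, 0, 0, 0, 0, 0, 0, 0, 0, 0, 1, 0, 1, 0, 1, 1]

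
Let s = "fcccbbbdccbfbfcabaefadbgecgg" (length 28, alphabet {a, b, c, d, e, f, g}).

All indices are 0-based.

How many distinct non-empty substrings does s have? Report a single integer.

rank | idx | suffix
   0 |  15 | abaefadbgecgg
   1 |  20 | adbgecgg
   2 |  17 | aefadbgecgg
   3 |  16 | baefadbgecgg
   4 |   4 | bbbdccbfbfcabaefadbgecgg
   5 |   5 | bbdccbfbfcabaefadbgecgg
   6 |   6 | bdccbfbfcabaefadbgecgg
   7 |  10 | bfbfcabaefadbgecgg
   8 |  12 | bfcabaefadbgecgg
   9 |  22 | bgecgg
  10 |  14 | cabaefadbgecgg
  11 |   3 | cbbbdccbfbfcabaefadbgecgg
  12 |   9 | cbfbfcabaefadbgecgg
  13 |   2 | ccbbbdccbfbfcabaefadbgecgg
  14 |   8 | ccbfbfcabaefadbgecgg
  15 |   1 | cccbbbdccbfbfcabaefadbgecgg
  16 |  25 | cgg
  17 |  21 | dbgecgg
  18 |   7 | dccbfbfcabaefadbgecgg
  19 |  24 | ecgg
  20 |  18 | efadbgecgg
  21 |  19 | fadbgecgg
  22 |  11 | fbfcabaefadbgecgg
  23 |  13 | fcabaefadbgecgg
  24 |   0 | fcccbbbdccbfbfcabaefadbgecgg
  25 |  27 | g
  26 |  23 | gecgg
  27 |  26 | gg

SA = [15, 20, 17, 16, 4, 5, 6, 10, 12, 22, 14, 3, 9, 2, 8, 1, 25, 21, 7, 24, 18, 19, 11, 13, 0, 27, 23, 26]
[i] adj suffixes → lcp
  [1] 15/20 → 1 ('a')
  [2] 20/17 → 1 ('a')
  [3] 17/16 → 0 ('')
  [4] 16/4 → 1 ('b')
  [5] 4/5 → 2 ('bb')
  [6] 5/6 → 1 ('b')
  [7] 6/10 → 1 ('b')
  [8] 10/12 → 2 ('bf')
  [9] 12/22 → 1 ('b')
  [10] 22/14 → 0 ('')
  [11] 14/3 → 1 ('c')
  [12] 3/9 → 2 ('cb')
  [13] 9/2 → 1 ('c')
  [14] 2/8 → 3 ('ccb')
  [15] 8/1 → 2 ('cc')
  [16] 1/25 → 1 ('c')
  [17] 25/21 → 0 ('')
  [18] 21/7 → 1 ('d')
  [19] 7/24 → 0 ('')
  [20] 24/18 → 1 ('e')
  [21] 18/19 → 0 ('')
  [22] 19/11 → 1 ('f')
  [23] 11/13 → 1 ('f')
  [24] 13/0 → 2 ('fc')
  [25] 0/27 → 0 ('')
  [26] 27/23 → 1 ('g')
  [27] 23/26 → 1 ('g')

n(n+1)/2 = 28·29/2 = 406
Σ LCP = 0 + 1 + 1 + 0 + 1 + 2 + 1 + 1 + 2 + 1 + 0 + 1 + 2 + 1 + 3 + 2 + 1 + 0 + 1 + 0 + 1 + 0 + 1 + 1 + 2 + 0 + 1 + 1 = 28
distinct = 406 − 28 = 378

378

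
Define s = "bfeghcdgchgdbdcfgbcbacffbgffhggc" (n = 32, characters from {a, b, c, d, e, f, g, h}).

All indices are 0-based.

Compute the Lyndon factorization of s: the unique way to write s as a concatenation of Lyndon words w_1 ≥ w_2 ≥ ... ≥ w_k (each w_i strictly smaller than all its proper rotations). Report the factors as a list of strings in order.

emit factor 1: 'bfeghcdgchgd' (i=0, period=12)
emit factor 2: 'bdcfg' (i=12, period=5)
emit factor 3: 'bc' (i=17, period=2)
emit factor 4: 'b' (i=19, period=1)
emit factor 5: 'acffbgffhggc' (i=20, period=12)

["bfeghcdgchgd", "bdcfg", "bc", "b", "acffbgffhggc"]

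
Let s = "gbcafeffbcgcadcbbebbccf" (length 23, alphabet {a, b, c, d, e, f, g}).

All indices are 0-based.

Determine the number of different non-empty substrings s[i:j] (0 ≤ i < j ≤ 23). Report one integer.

256

sorted suffixes:
  #0 SA[0]=12  'adcbbebbccf'
  #1 SA[1]=3  'afeffbcgcadcbbebbccf'
  #2 SA[2]=18  'bbccf'
  #3 SA[3]=15  'bbebbccf'
  #4 SA[4]=1  'bcafeffbcgcadcbbebbccf'
  #5 SA[5]=19  'bccf'
  #6 SA[6]=8  'bcgcadcbbebbccf'
  #7 SA[7]=16  'bebbccf'
  #8 SA[8]=11  'cadcbbebbccf'
  #9 SA[9]=2  'cafeffbcgcadcbbebbccf'
  #10 SA[10]=14  'cbbebbccf'
  #11 SA[11]=20  'ccf'
  #12 SA[12]=21  'cf'
  #13 SA[13]=9  'cgcadcbbebbccf'
  #14 SA[14]=13  'dcbbebbccf'
  #15 SA[15]=17  'ebbccf'
  #16 SA[16]=5  'effbcgcadcbbebbccf'
  #17 SA[17]=22  'f'
  #18 SA[18]=7  'fbcgcadcbbebbccf'
  #19 SA[19]=4  'feffbcgcadcbbebbccf'
  #20 SA[20]=6  'ffbcgcadcbbebbccf'
  #21 SA[21]=0  'gbcafeffbcgcadcbbebbccf'
  #22 SA[22]=10  'gcadcbbebbccf'

SA = [12, 3, 18, 15, 1, 19, 8, 16, 11, 2, 14, 20, 21, 9, 13, 17, 5, 22, 7, 4, 6, 0, 10]
i: (SA[i-1],SA[i]) lcp shared
  1: (12,3) 1 'a'
  2: (3,18) 0 ''
  3: (18,15) 2 'bb'
  4: (15,1) 1 'b'
  5: (1,19) 2 'bc'
  6: (19,8) 2 'bc'
  7: (8,16) 1 'b'
  8: (16,11) 0 ''
  9: (11,2) 2 'ca'
  10: (2,14) 1 'c'
  11: (14,20) 1 'c'
  12: (20,21) 1 'c'
  13: (21,9) 1 'c'
  14: (9,13) 0 ''
  15: (13,17) 0 ''
  16: (17,5) 1 'e'
  17: (5,22) 0 ''
  18: (22,7) 1 'f'
  19: (7,4) 1 'f'
  20: (4,6) 1 'f'
  21: (6,0) 0 ''
  22: (0,10) 1 'g'

n(n+1)/2 = 23·24/2 = 276
Σ LCP = 0 + 1 + 0 + 2 + 1 + 2 + 2 + 1 + 0 + 2 + 1 + 1 + 1 + 1 + 0 + 0 + 1 + 0 + 1 + 1 + 1 + 0 + 1 = 20
distinct = 276 − 20 = 256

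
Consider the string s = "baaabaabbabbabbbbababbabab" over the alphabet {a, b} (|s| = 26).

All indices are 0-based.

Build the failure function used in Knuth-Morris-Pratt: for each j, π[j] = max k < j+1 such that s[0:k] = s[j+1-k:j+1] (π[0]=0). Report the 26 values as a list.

[0, 0, 0, 0, 1, 2, 3, 1, 1, 2, 1, 1, 2, 1, 1, 1, 1, 2, 1, 2, 1, 1, 2, 1, 2, 1]

π[0] = 0
j=1 s[j]='a': π[1]=0 (border '')
j=2 s[j]='a': π[2]=0 (border '')
j=3 s[j]='a': π[3]=0 (border '')
j=4 s[j]='b': π[4]=1 (border 'b')
j=5 s[j]='a': π[5]=2 (border 'ba')
j=6 s[j]='a': π[6]=3 (border 'baa')
j=7 s[j]='b': k: 3→0; π[7]=1 (border 'b')
j=8 s[j]='b': k: 1→0; π[8]=1 (border 'b')
j=9 s[j]='a': π[9]=2 (border 'ba')
j=10 s[j]='b': k: 2→0; π[10]=1 (border 'b')
j=11 s[j]='b': k: 1→0; π[11]=1 (border 'b')
j=12 s[j]='a': π[12]=2 (border 'ba')
j=13 s[j]='b': k: 2→0; π[13]=1 (border 'b')
j=14 s[j]='b': k: 1→0; π[14]=1 (border 'b')
j=15 s[j]='b': k: 1→0; π[15]=1 (border 'b')
j=16 s[j]='b': k: 1→0; π[16]=1 (border 'b')
j=17 s[j]='a': π[17]=2 (border 'ba')
j=18 s[j]='b': k: 2→0; π[18]=1 (border 'b')
j=19 s[j]='a': π[19]=2 (border 'ba')
j=20 s[j]='b': k: 2→0; π[20]=1 (border 'b')
j=21 s[j]='b': k: 1→0; π[21]=1 (border 'b')
j=22 s[j]='a': π[22]=2 (border 'ba')
j=23 s[j]='b': k: 2→0; π[23]=1 (border 'b')
j=24 s[j]='a': π[24]=2 (border 'ba')
j=25 s[j]='b': k: 2→0; π[25]=1 (border 'b')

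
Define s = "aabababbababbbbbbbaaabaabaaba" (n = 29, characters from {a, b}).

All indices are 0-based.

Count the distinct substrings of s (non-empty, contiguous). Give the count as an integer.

rank→(start, suffix):
  0 → (28, 'a')
  1 → (18, 'aaabaabaaba')
  2 → (25, 'aaba')
  3 → (22, 'aabaaba')
  4 → (19, 'aabaabaaba')
  5 → (0, 'aabababbababbbbbbbaaabaabaaba')
  6 → (26, 'aba')
  7 → (23, 'abaaba')
  8 → (20, 'abaabaaba')
  9 → (1, 'abababbababbbbbbbaaabaabaaba')
  10 → (3, 'ababbababbbbbbbaaabaabaaba')
  11 → (8, 'ababbbbbbbaaabaabaaba')
  12 → (5, 'abbababbbbbbbaaabaabaaba')
  13 → (10, 'abbbbbbbaaabaabaaba')
  14 → (27, 'ba')
  15 → (17, 'baaabaabaaba')
  16 → (24, 'baaba')
  17 → (21, 'baabaaba')
  18 → (2, 'bababbababbbbbbbaaabaabaaba')
  19 → (7, 'bababbbbbbbaaabaabaaba')
  20 → (4, 'babbababbbbbbbaaabaabaaba')
  21 → (9, 'babbbbbbbaaabaabaaba')
  22 → (16, 'bbaaabaabaaba')
  23 → (6, 'bbababbbbbbbaaabaabaaba')
  24 → (15, 'bbbaaabaabaaba')
  25 → (14, 'bbbbaaabaabaaba')
  26 → (13, 'bbbbbaaabaabaaba')
  27 → (12, 'bbbbbbaaabaabaaba')
  28 → (11, 'bbbbbbbaaabaabaaba')

SA = [28, 18, 25, 22, 19, 0, 26, 23, 20, 1, 3, 8, 5, 10, 27, 17, 24, 21, 2, 7, 4, 9, 16, 6, 15, 14, 13, 12, 11]
i: (SA[i-1],SA[i]) lcp shared
  1: (28,18) 1 'a'
  2: (18,25) 2 'aa'
  3: (25,22) 4 'aaba'
  4: (22,19) 7 'aabaaba'
  5: (19,0) 4 'aaba'
  6: (0,26) 1 'a'
  7: (26,23) 3 'aba'
  8: (23,20) 6 'abaaba'
  9: (20,1) 3 'aba'
  10: (1,3) 4 'abab'
  11: (3,8) 5 'ababb'
  12: (8,5) 2 'ab'
  13: (5,10) 3 'abb'
  14: (10,27) 0 ''
  15: (27,17) 2 'ba'
  16: (17,24) 3 'baa'
  17: (24,21) 5 'baaba'
  18: (21,2) 2 'ba'
  19: (2,7) 6 'bababb'
  20: (7,4) 3 'bab'
  21: (4,9) 4 'babb'
  22: (9,16) 1 'b'
  23: (16,6) 3 'bba'
  24: (6,15) 2 'bb'
  25: (15,14) 3 'bbb'
  26: (14,13) 4 'bbbb'
  27: (13,12) 5 'bbbbb'
  28: (12,11) 6 'bbbbbb'

n(n+1)/2 = 29·30/2 = 435
Σ LCP = 0 + 1 + 2 + 4 + 7 + 4 + 1 + 3 + 6 + 3 + 4 + 5 + 2 + 3 + 0 + 2 + 3 + 5 + 2 + 6 + 3 + 4 + 1 + 3 + 2 + 3 + 4 + 5 + 6 = 94
distinct = 435 − 94 = 341

341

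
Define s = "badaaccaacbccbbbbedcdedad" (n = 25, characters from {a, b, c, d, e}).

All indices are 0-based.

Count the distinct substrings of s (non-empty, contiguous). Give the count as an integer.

sorted suffixes:
  #0 SA[0]=7  'aacbccbbbbedcdedad'
  #1 SA[1]=3  'aaccaacbccbbbbedcdedad'
  #2 SA[2]=8  'acbccbbbbedcdedad'
  #3 SA[3]=4  'accaacbccbbbbedcdedad'
  #4 SA[4]=23  'ad'
  #5 SA[5]=1  'adaaccaacbccbbbbedcdedad'
  #6 SA[6]=0  'badaaccaacbccbbbbedcdedad'
  #7 SA[7]=13  'bbbbedcdedad'
  #8 SA[8]=14  'bbbedcdedad'
  #9 SA[9]=15  'bbedcdedad'
  #10 SA[10]=10  'bccbbbbedcdedad'
  #11 SA[11]=16  'bedcdedad'
  #12 SA[12]=6  'caacbccbbbbedcdedad'
  #13 SA[13]=12  'cbbbbedcdedad'
  #14 SA[14]=9  'cbccbbbbedcdedad'
  #15 SA[15]=5  'ccaacbccbbbbedcdedad'
  #16 SA[16]=11  'ccbbbbedcdedad'
  #17 SA[17]=19  'cdedad'
  #18 SA[18]=24  'd'
  #19 SA[19]=2  'daaccaacbccbbbbedcdedad'
  #20 SA[20]=22  'dad'
  #21 SA[21]=18  'dcdedad'
  #22 SA[22]=20  'dedad'
  #23 SA[23]=21  'edad'
  #24 SA[24]=17  'edcdedad'

SA = [7, 3, 8, 4, 23, 1, 0, 13, 14, 15, 10, 16, 6, 12, 9, 5, 11, 19, 24, 2, 22, 18, 20, 21, 17]
i: (SA[i-1],SA[i]) lcp shared
  1: (7,3) 3 'aac'
  2: (3,8) 1 'a'
  3: (8,4) 2 'ac'
  4: (4,23) 1 'a'
  5: (23,1) 2 'ad'
  6: (1,0) 0 ''
  7: (0,13) 1 'b'
  8: (13,14) 3 'bbb'
  9: (14,15) 2 'bb'
  10: (15,10) 1 'b'
  11: (10,16) 1 'b'
  12: (16,6) 0 ''
  13: (6,12) 1 'c'
  14: (12,9) 2 'cb'
  15: (9,5) 1 'c'
  16: (5,11) 2 'cc'
  17: (11,19) 1 'c'
  18: (19,24) 0 ''
  19: (24,2) 1 'd'
  20: (2,22) 2 'da'
  21: (22,18) 1 'd'
  22: (18,20) 1 'd'
  23: (20,21) 0 ''
  24: (21,17) 2 'ed'

n(n+1)/2 = 25·26/2 = 325
Σ LCP = 0 + 3 + 1 + 2 + 1 + 2 + 0 + 1 + 3 + 2 + 1 + 1 + 0 + 1 + 2 + 1 + 2 + 1 + 0 + 1 + 2 + 1 + 1 + 0 + 2 = 31
distinct = 325 − 31 = 294

294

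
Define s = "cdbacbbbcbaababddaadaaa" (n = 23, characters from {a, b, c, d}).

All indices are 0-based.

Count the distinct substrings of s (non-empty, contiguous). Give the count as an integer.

247

rank | idx | suffix
   0 |  22 | a
   1 |  21 | aa
   2 |  20 | aaa
   3 |  10 | aababddaadaaa
   4 |  17 | aadaaa
   5 |  11 | ababddaadaaa
   6 |  13 | abddaadaaa
   7 |   3 | acbbbcbaababddaadaaa
   8 |  18 | adaaa
   9 |   9 | baababddaadaaa
  10 |  12 | babddaadaaa
  11 |   2 | bacbbbcbaababddaadaaa
  12 |   5 | bbbcbaababddaadaaa
  13 |   6 | bbcbaababddaadaaa
  14 |   7 | bcbaababddaadaaa
  15 |  14 | bddaadaaa
  16 |   8 | cbaababddaadaaa
  17 |   4 | cbbbcbaababddaadaaa
  18 |   0 | cdbacbbbcbaababddaadaaa
  19 |  19 | daaa
  20 |  16 | daadaaa
  21 |   1 | dbacbbbcbaababddaadaaa
  22 |  15 | ddaadaaa

SA = [22, 21, 20, 10, 17, 11, 13, 3, 18, 9, 12, 2, 5, 6, 7, 14, 8, 4, 0, 19, 16, 1, 15]
i: (SA[i-1],SA[i]) lcp shared
  1: (22,21) 1 'a'
  2: (21,20) 2 'aa'
  3: (20,10) 2 'aa'
  4: (10,17) 2 'aa'
  5: (17,11) 1 'a'
  6: (11,13) 2 'ab'
  7: (13,3) 1 'a'
  8: (3,18) 1 'a'
  9: (18,9) 0 ''
  10: (9,12) 2 'ba'
  11: (12,2) 2 'ba'
  12: (2,5) 1 'b'
  13: (5,6) 2 'bb'
  14: (6,7) 1 'b'
  15: (7,14) 1 'b'
  16: (14,8) 0 ''
  17: (8,4) 2 'cb'
  18: (4,0) 1 'c'
  19: (0,19) 0 ''
  20: (19,16) 3 'daa'
  21: (16,1) 1 'd'
  22: (1,15) 1 'd'

n(n+1)/2 = 23·24/2 = 276
Σ LCP = 0 + 1 + 2 + 2 + 2 + 1 + 2 + 1 + 1 + 0 + 2 + 2 + 1 + 2 + 1 + 1 + 0 + 2 + 1 + 0 + 3 + 1 + 1 = 29
distinct = 276 − 29 = 247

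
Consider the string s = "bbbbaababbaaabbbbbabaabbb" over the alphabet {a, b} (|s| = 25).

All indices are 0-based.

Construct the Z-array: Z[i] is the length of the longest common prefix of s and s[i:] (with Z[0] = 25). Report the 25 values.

[25, 3, 2, 1, 0, 0, 1, 0, 2, 1, 0, 0, 0, 4, 5, 3, 2, 1, 0, 1, 0, 0, 3, 2, 1]

Z[0]=25
i=1: outside box; Z[1]=3 scan→box=[1,4)
i=2: min(r-i=2, Z[1]=3)=2; Z[2]=2
i=3: min(r-i=1, Z[2]=2)=1; Z[3]=1
i=4: outside box; Z[4]=0
i=5: outside box; Z[5]=0
i=6: outside box; Z[6]=1 scan→box=[6,7)
i=7: outside box; Z[7]=0
i=8: outside box; Z[8]=2 scan→box=[8,10)
i=9: min(r-i=1, Z[1]=3)=1; Z[9]=1
i=10: outside box; Z[10]=0
i=11: outside box; Z[11]=0
i=12: outside box; Z[12]=0
i=13: outside box; Z[13]=4 scan→box=[13,17)
i=14: min(r-i=3, Z[1]=3)=3; Z[14]=5 scan→box=[14,19)
i=15: min(r-i=4, Z[1]=3)=3; Z[15]=3
i=16: min(r-i=3, Z[2]=2)=2; Z[16]=2
i=17: min(r-i=2, Z[3]=1)=1; Z[17]=1
i=18: min(r-i=1, Z[4]=0)=0; Z[18]=0
i=19: outside box; Z[19]=1 scan→box=[19,20)
i=20: outside box; Z[20]=0
i=21: outside box; Z[21]=0
i=22: outside box; Z[22]=3 scan→box=[22,25)
i=23: min(r-i=2, Z[1]=3)=2; Z[23]=2
i=24: min(r-i=1, Z[2]=2)=1; Z[24]=1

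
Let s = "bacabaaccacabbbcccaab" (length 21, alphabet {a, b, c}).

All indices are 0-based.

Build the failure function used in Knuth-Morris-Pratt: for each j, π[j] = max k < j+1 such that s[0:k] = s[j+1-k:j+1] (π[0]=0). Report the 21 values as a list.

π[0] = 0
j=1 s[j]='a': π[1]=0 (border '')
j=2 s[j]='c': π[2]=0 (border '')
j=3 s[j]='a': π[3]=0 (border '')
j=4 s[j]='b': π[4]=1 (border 'b')
j=5 s[j]='a': π[5]=2 (border 'ba')
j=6 s[j]='a': k: 2→0; π[6]=0 (border '')
j=7 s[j]='c': π[7]=0 (border '')
j=8 s[j]='c': π[8]=0 (border '')
j=9 s[j]='a': π[9]=0 (border '')
j=10 s[j]='c': π[10]=0 (border '')
j=11 s[j]='a': π[11]=0 (border '')
j=12 s[j]='b': π[12]=1 (border 'b')
j=13 s[j]='b': k: 1→0; π[13]=1 (border 'b')
j=14 s[j]='b': k: 1→0; π[14]=1 (border 'b')
j=15 s[j]='c': k: 1→0; π[15]=0 (border '')
j=16 s[j]='c': π[16]=0 (border '')
j=17 s[j]='c': π[17]=0 (border '')
j=18 s[j]='a': π[18]=0 (border '')
j=19 s[j]='a': π[19]=0 (border '')
j=20 s[j]='b': π[20]=1 (border 'b')

[0, 0, 0, 0, 1, 2, 0, 0, 0, 0, 0, 0, 1, 1, 1, 0, 0, 0, 0, 0, 1]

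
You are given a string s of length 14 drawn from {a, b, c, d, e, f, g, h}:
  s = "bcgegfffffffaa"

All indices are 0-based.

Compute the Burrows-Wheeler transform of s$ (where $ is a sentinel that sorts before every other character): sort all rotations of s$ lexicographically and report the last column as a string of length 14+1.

aaf$bgffffffgce

rank  rotation         last
    0  $bcgegfffffffaa  a
    1  a$bcgegfffffffa  a
    2  aa$bcgegfffffff  f
    3  bcgegfffffffaa$  $
    4  cgegfffffffaa$b  b
    5  egfffffffaa$bcg  g
    6  faa$bcgegffffff  f
    7  ffaa$bcgegfffff  f
    8  fffaa$bcgegffff  f
    9  ffffaa$bcgegfff  f
   10  fffffaa$bcgegff  f
   11  ffffffaa$bcgegf  f
   12  fffffffaa$bcgeg  g
   13  gegfffffffaa$bc  c
   14  gfffffffaa$bcge  e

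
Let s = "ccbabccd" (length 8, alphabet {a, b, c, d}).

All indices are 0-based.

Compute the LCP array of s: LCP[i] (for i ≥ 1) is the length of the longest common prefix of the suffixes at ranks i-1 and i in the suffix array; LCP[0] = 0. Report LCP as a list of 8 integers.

[0, 0, 1, 0, 1, 2, 1, 0]

sorted suffixes:
  #0 SA[0]=3  'abccd'
  #1 SA[1]=2  'babccd'
  #2 SA[2]=4  'bccd'
  #3 SA[3]=1  'cbabccd'
  #4 SA[4]=0  'ccbabccd'
  #5 SA[5]=5  'ccd'
  #6 SA[6]=6  'cd'
  #7 SA[7]=7  'd'

SA = [3, 2, 4, 1, 0, 5, 6, 7]
[i] adj suffixes → lcp
  [1] 3/2 → 0 ('')
  [2] 2/4 → 1 ('b')
  [3] 4/1 → 0 ('')
  [4] 1/0 → 1 ('c')
  [5] 0/5 → 2 ('cc')
  [6] 5/6 → 1 ('c')
  [7] 6/7 → 0 ('')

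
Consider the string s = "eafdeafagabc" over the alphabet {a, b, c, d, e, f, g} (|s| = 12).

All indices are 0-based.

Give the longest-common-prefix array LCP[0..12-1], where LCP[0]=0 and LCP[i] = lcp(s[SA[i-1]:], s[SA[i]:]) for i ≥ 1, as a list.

sorted suffixes:
  #0 SA[0]=9  'abc'
  #1 SA[1]=5  'afagabc'
  #2 SA[2]=1  'afdeafagabc'
  #3 SA[3]=7  'agabc'
  #4 SA[4]=10  'bc'
  #5 SA[5]=11  'c'
  #6 SA[6]=3  'deafagabc'
  #7 SA[7]=4  'eafagabc'
  #8 SA[8]=0  'eafdeafagabc'
  #9 SA[9]=6  'fagabc'
  #10 SA[10]=2  'fdeafagabc'
  #11 SA[11]=8  'gabc'

SA = [9, 5, 1, 7, 10, 11, 3, 4, 0, 6, 2, 8]
rank  pair      lcp
   1  s[9:],s[5:]  1  'a'
   2  s[5:],s[1:]  2  'af'
   3  s[1:],s[7:]  1  'a'
   4  s[7:],s[10:]  0  ''
   5  s[10:],s[11:]  0  ''
   6  s[11:],s[3:]  0  ''
   7  s[3:],s[4:]  0  ''
   8  s[4:],s[0:]  3  'eaf'
   9  s[0:],s[6:]  0  ''
  10  s[6:],s[2:]  1  'f'
  11  s[2:],s[8:]  0  ''

[0, 1, 2, 1, 0, 0, 0, 0, 3, 0, 1, 0]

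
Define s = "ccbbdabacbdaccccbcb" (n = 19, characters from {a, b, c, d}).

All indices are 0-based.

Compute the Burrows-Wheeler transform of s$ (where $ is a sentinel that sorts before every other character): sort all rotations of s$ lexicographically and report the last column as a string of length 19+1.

bdbdcaccbcbcca$ccabb

rank  rotation              last
    0  $ccbbdabacbdaccccbcb  b
    1  abacbdaccccbcb$ccbbd  d
    2  acbdaccccbcb$ccbbdab  b
    3  accccbcb$ccbbdabacbd  d
    4  b$ccbbdabacbdaccccbc  c
    5  bacbdaccccbcb$ccbbda  a
    6  bbdabacbdaccccbcb$cc  c
    7  bcb$ccbbdabacbdacccc  c
    8  bdabacbdaccccbcb$ccb  b
    9  bdaccccbcb$ccbbdabac  c
   10  cb$ccbbdabacbdaccccb  b
   11  cbbdabacbdaccccbcb$c  c
   12  cbcb$ccbbdabacbdaccc  c
   13  cbdaccccbcb$ccbbdaba  a
   14  ccbbdabacbdaccccbcb$  $
   15  ccbcb$ccbbdabacbdacc  c
   16  cccbcb$ccbbdabacbdac  c
   17  ccccbcb$ccbbdabacbda  a
   18  dabacbdaccccbcb$ccbb  b
   19  daccccbcb$ccbbdabacb  b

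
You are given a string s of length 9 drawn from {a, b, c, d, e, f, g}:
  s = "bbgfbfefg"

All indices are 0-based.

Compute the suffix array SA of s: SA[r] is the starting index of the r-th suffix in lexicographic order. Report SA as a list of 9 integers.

sorted suffixes:
  #0 SA[0]=0  'bbgfbfefg'
  #1 SA[1]=4  'bfefg'
  #2 SA[2]=1  'bgfbfefg'
  #3 SA[3]=6  'efg'
  #4 SA[4]=3  'fbfefg'
  #5 SA[5]=5  'fefg'
  #6 SA[6]=7  'fg'
  #7 SA[7]=8  'g'
  #8 SA[8]=2  'gfbfefg'

[0, 4, 1, 6, 3, 5, 7, 8, 2]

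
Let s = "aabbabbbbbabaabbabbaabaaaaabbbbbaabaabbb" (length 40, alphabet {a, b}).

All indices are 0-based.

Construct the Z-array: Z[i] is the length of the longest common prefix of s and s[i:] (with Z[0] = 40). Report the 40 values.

[40, 1, 0, 0, 1, 0, 0, 0, 0, 0, 1, 0, 7, 1, 0, 0, 1, 0, 0, 3, 1, 0, 2, 2, 2, 4, 1, 0, 0, 0, 0, 0, 3, 1, 0, 4, 1, 0, 0, 0]

Z[0]=40
i=1: outside box; Z[1]=1 grow→box=[1,2)
i=2: outside box; Z[2]=0
i=3: outside box; Z[3]=0
i=4: outside box; Z[4]=1 grow→box=[4,5)
i=5: outside box; Z[5]=0
i=6: outside box; Z[6]=0
i=7: outside box; Z[7]=0
i=8: outside box; Z[8]=0
i=9: outside box; Z[9]=0
i=10: outside box; Z[10]=1 grow→box=[10,11)
i=11: outside box; Z[11]=0
i=12: outside box; Z[12]=7 grow→box=[12,19)
i=13: min(r-i=6, Z[1]=1)=1; Z[13]=1
i=14: min(r-i=5, Z[2]=0)=0; Z[14]=0
i=15: min(r-i=4, Z[3]=0)=0; Z[15]=0
i=16: min(r-i=3, Z[4]=1)=1; Z[16]=1
i=17: min(r-i=2, Z[5]=0)=0; Z[17]=0
i=18: min(r-i=1, Z[6]=0)=0; Z[18]=0
i=19: outside box; Z[19]=3 grow→box=[19,22)
i=20: min(r-i=2, Z[1]=1)=1; Z[20]=1
i=21: min(r-i=1, Z[2]=0)=0; Z[21]=0
i=22: outside box; Z[22]=2 grow→box=[22,24)
i=23: min(r-i=1, Z[1]=1)=1; Z[23]=2 grow→box=[23,25)
i=24: min(r-i=1, Z[1]=1)=1; Z[24]=2 grow→box=[24,26)
i=25: min(r-i=1, Z[1]=1)=1; Z[25]=4 grow→box=[25,29)
i=26: min(r-i=3, Z[1]=1)=1; Z[26]=1
i=27: min(r-i=2, Z[2]=0)=0; Z[27]=0
i=28: min(r-i=1, Z[3]=0)=0; Z[28]=0
i=29: outside box; Z[29]=0
i=30: outside box; Z[30]=0
i=31: outside box; Z[31]=0
i=32: outside box; Z[32]=3 grow→box=[32,35)
i=33: min(r-i=2, Z[1]=1)=1; Z[33]=1
i=34: min(r-i=1, Z[2]=0)=0; Z[34]=0
i=35: outside box; Z[35]=4 grow→box=[35,39)
i=36: min(r-i=3, Z[1]=1)=1; Z[36]=1
i=37: min(r-i=2, Z[2]=0)=0; Z[37]=0
i=38: min(r-i=1, Z[3]=0)=0; Z[38]=0
i=39: outside box; Z[39]=0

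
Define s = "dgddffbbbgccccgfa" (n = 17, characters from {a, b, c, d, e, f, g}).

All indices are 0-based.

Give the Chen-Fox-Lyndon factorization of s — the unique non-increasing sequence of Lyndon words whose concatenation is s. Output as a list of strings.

["dg", "ddff", "bbbgccccgf", "a"]

emit factor 1: 'dg' (i=0, period=2)
emit factor 2: 'ddff' (i=2, period=4)
emit factor 3: 'bbbgccccgf' (i=6, period=10)
emit factor 4: 'a' (i=16, period=1)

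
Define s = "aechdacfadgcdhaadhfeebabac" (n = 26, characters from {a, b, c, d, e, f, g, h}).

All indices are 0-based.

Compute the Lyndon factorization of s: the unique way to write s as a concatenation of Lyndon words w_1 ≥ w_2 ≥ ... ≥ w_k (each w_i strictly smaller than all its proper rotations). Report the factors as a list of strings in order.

["aechd", "acfadgcdh", "aadhfeebabac"]

emit factor 1: 'aechd' (i=0, period=5)
emit factor 2: 'acfadgcdh' (i=5, period=9)
emit factor 3: 'aadhfeebabac' (i=14, period=12)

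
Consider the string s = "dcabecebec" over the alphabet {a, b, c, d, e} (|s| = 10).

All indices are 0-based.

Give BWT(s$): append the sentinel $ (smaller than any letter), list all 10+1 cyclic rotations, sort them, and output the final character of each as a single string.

cceaede$cbb

rank  rotation     last
    0  $dcabecebec  c
    1  abecebec$dc  c
    2  bec$dcabece  e
    3  becebec$dca  a
    4  c$dcabecebe  e
    5  cabecebec$d  d
    6  cebec$dcabe  e
    7  dcabecebec$  $
    8  ebec$dcabec  c
    9  ec$dcabeceb  b
   10  ecebec$dcab  b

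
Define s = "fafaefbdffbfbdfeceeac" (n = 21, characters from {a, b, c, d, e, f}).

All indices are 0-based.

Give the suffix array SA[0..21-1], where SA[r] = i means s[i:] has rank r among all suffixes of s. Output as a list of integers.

[19, 3, 1, 12, 6, 10, 20, 16, 13, 7, 18, 15, 17, 4, 2, 0, 11, 5, 9, 14, 8]

rank | idx | suffix
   0 |  19 | ac
   1 |   3 | aefbdffbfbdfeceeac
   2 |   1 | afaefbdffbfbdfeceeac
   3 |  12 | bdfeceeac
   4 |   6 | bdffbfbdfeceeac
   5 |  10 | bfbdfeceeac
   6 |  20 | c
   7 |  16 | ceeac
   8 |  13 | dfeceeac
   9 |   7 | dffbfbdfeceeac
  10 |  18 | eac
  11 |  15 | eceeac
  12 |  17 | eeac
  13 |   4 | efbdffbfbdfeceeac
  14 |   2 | faefbdffbfbdfeceeac
  15 |   0 | fafaefbdffbfbdfeceeac
  16 |  11 | fbdfeceeac
  17 |   5 | fbdffbfbdfeceeac
  18 |   9 | fbfbdfeceeac
  19 |  14 | feceeac
  20 |   8 | ffbfbdfeceeac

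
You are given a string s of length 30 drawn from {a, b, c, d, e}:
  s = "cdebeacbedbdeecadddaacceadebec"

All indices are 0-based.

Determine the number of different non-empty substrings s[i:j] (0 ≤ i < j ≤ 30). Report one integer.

427

sorted suffixes:
  #0 SA[0]=19  'aacceadebec'
  #1 SA[1]=5  'acbedbdeecadddaacceadebec'
  #2 SA[2]=20  'acceadebec'
  #3 SA[3]=15  'adddaacceadebec'
  #4 SA[4]=24  'adebec'
  #5 SA[5]=10  'bdeecadddaacceadebec'
  #6 SA[6]=3  'beacbedbdeecadddaacceadebec'
  #7 SA[7]=27  'bec'
  #8 SA[8]=7  'bedbdeecadddaacceadebec'
  #9 SA[9]=29  'c'
  #10 SA[10]=14  'cadddaacceadebec'
  #11 SA[11]=6  'cbedbdeecadddaacceadebec'
  #12 SA[12]=21  'cceadebec'
  #13 SA[13]=0  'cdebeacbedbdeecadddaacceadebec'
  #14 SA[14]=22  'ceadebec'
  #15 SA[15]=18  'daacceadebec'
  #16 SA[16]=9  'dbdeecadddaacceadebec'
  #17 SA[17]=17  'ddaacceadebec'
  #18 SA[18]=16  'dddaacceadebec'
  #19 SA[19]=1  'debeacbedbdeecadddaacceadebec'
  #20 SA[20]=25  'debec'
  #21 SA[21]=11  'deecadddaacceadebec'
  #22 SA[22]=4  'eacbedbdeecadddaacceadebec'
  #23 SA[23]=23  'eadebec'
  #24 SA[24]=2  'ebeacbedbdeecadddaacceadebec'
  #25 SA[25]=26  'ebec'
  #26 SA[26]=28  'ec'
  #27 SA[27]=13  'ecadddaacceadebec'
  #28 SA[28]=8  'edbdeecadddaacceadebec'
  #29 SA[29]=12  'eecadddaacceadebec'

SA = [19, 5, 20, 15, 24, 10, 3, 27, 7, 29, 14, 6, 21, 0, 22, 18, 9, 17, 16, 1, 25, 11, 4, 23, 2, 26, 28, 13, 8, 12]
rank  pair      lcp
   1  s[19:],s[5:]  1  'a'
   2  s[5:],s[20:]  2  'ac'
   3  s[20:],s[15:]  1  'a'
   4  s[15:],s[24:]  2  'ad'
   5  s[24:],s[10:]  0  ''
   6  s[10:],s[3:]  1  'b'
   7  s[3:],s[27:]  2  'be'
   8  s[27:],s[7:]  2  'be'
   9  s[7:],s[29:]  0  ''
  10  s[29:],s[14:]  1  'c'
  11  s[14:],s[6:]  1  'c'
  12  s[6:],s[21:]  1  'c'
  13  s[21:],s[0:]  1  'c'
  14  s[0:],s[22:]  1  'c'
  15  s[22:],s[18:]  0  ''
  16  s[18:],s[9:]  1  'd'
  17  s[9:],s[17:]  1  'd'
  18  s[17:],s[16:]  2  'dd'
  19  s[16:],s[1:]  1  'd'
  20  s[1:],s[25:]  4  'debe'
  21  s[25:],s[11:]  2  'de'
  22  s[11:],s[4:]  0  ''
  23  s[4:],s[23:]  2  'ea'
  24  s[23:],s[2:]  1  'e'
  25  s[2:],s[26:]  3  'ebe'
  26  s[26:],s[28:]  1  'e'
  27  s[28:],s[13:]  2  'ec'
  28  s[13:],s[8:]  1  'e'
  29  s[8:],s[12:]  1  'e'

n(n+1)/2 = 30·31/2 = 465
Σ LCP = 0 + 1 + 2 + 1 + 2 + 0 + 1 + 2 + 2 + 0 + 1 + 1 + 1 + 1 + 1 + 0 + 1 + 1 + 2 + 1 + 4 + 2 + 0 + 2 + 1 + 3 + 1 + 2 + 1 + 1 = 38
distinct = 465 − 38 = 427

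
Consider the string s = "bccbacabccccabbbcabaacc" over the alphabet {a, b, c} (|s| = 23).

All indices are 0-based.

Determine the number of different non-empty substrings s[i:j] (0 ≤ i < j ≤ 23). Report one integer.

rank→(start, suffix):
  0 → (19, 'aacc')
  1 → (17, 'abaacc')
  2 → (12, 'abbbcabaacc')
  3 → (6, 'abccccabbbcabaacc')
  4 → (4, 'acabccccabbbcabaacc')
  5 → (20, 'acc')
  6 → (18, 'baacc')
  7 → (3, 'bacabccccabbbcabaacc')
  8 → (13, 'bbbcabaacc')
  9 → (14, 'bbcabaacc')
  10 → (15, 'bcabaacc')
  11 → (0, 'bccbacabccccabbbcabaacc')
  12 → (7, 'bccccabbbcabaacc')
  13 → (22, 'c')
  14 → (16, 'cabaacc')
  15 → (11, 'cabbbcabaacc')
  16 → (5, 'cabccccabbbcabaacc')
  17 → (2, 'cbacabccccabbbcabaacc')
  18 → (21, 'cc')
  19 → (10, 'ccabbbcabaacc')
  20 → (1, 'ccbacabccccabbbcabaacc')
  21 → (9, 'cccabbbcabaacc')
  22 → (8, 'ccccabbbcabaacc')

SA = [19, 17, 12, 6, 4, 20, 18, 3, 13, 14, 15, 0, 7, 22, 16, 11, 5, 2, 21, 10, 1, 9, 8]
rank  pair      lcp
   1  s[19:],s[17:]  1  'a'
   2  s[17:],s[12:]  2  'ab'
   3  s[12:],s[6:]  2  'ab'
   4  s[6:],s[4:]  1  'a'
   5  s[4:],s[20:]  2  'ac'
   6  s[20:],s[18:]  0  ''
   7  s[18:],s[3:]  2  'ba'
   8  s[3:],s[13:]  1  'b'
   9  s[13:],s[14:]  2  'bb'
  10  s[14:],s[15:]  1  'b'
  11  s[15:],s[0:]  2  'bc'
  12  s[0:],s[7:]  3  'bcc'
  13  s[7:],s[22:]  0  ''
  14  s[22:],s[16:]  1  'c'
  15  s[16:],s[11:]  3  'cab'
  16  s[11:],s[5:]  3  'cab'
  17  s[5:],s[2:]  1  'c'
  18  s[2:],s[21:]  1  'c'
  19  s[21:],s[10:]  2  'cc'
  20  s[10:],s[1:]  2  'cc'
  21  s[1:],s[9:]  2  'cc'
  22  s[9:],s[8:]  3  'ccc'

n(n+1)/2 = 23·24/2 = 276
Σ LCP = 0 + 1 + 2 + 2 + 1 + 2 + 0 + 2 + 1 + 2 + 1 + 2 + 3 + 0 + 1 + 3 + 3 + 1 + 1 + 2 + 2 + 2 + 3 = 37
distinct = 276 − 37 = 239

239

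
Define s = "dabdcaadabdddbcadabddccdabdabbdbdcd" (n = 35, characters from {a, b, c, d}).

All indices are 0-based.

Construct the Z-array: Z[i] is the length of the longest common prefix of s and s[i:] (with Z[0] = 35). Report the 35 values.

Z[0]=35
i=1: i≥r, start 0; Z[1]=0
i=2: i≥r, start 0; Z[2]=0
i=3: i≥r, start 0; Z[3]=1 grow→box=[3,4)
i=4: i≥r, start 0; Z[4]=0
i=5: i≥r, start 0; Z[5]=0
i=6: i≥r, start 0; Z[6]=0
i=7: i≥r, start 0; Z[7]=4 grow→box=[7,11)
i=8: min(r-i=3, Z[1]=0)=0; Z[8]=0
i=9: min(r-i=2, Z[2]=0)=0; Z[9]=0
i=10: min(r-i=1, Z[3]=1)=1; Z[10]=1
i=11: i≥r, start 0; Z[11]=1 grow→box=[11,12)
i=12: i≥r, start 0; Z[12]=1 grow→box=[12,13)
i=13: i≥r, start 0; Z[13]=0
i=14: i≥r, start 0; Z[14]=0
i=15: i≥r, start 0; Z[15]=0
i=16: i≥r, start 0; Z[16]=4 grow→box=[16,20)
i=17: min(r-i=3, Z[1]=0)=0; Z[17]=0
i=18: min(r-i=2, Z[2]=0)=0; Z[18]=0
i=19: min(r-i=1, Z[3]=1)=1; Z[19]=1
i=20: i≥r, start 0; Z[20]=1 grow→box=[20,21)
i=21: i≥r, start 0; Z[21]=0
i=22: i≥r, start 0; Z[22]=0
i=23: i≥r, start 0; Z[23]=4 grow→box=[23,27)
i=24: min(r-i=3, Z[1]=0)=0; Z[24]=0
i=25: min(r-i=2, Z[2]=0)=0; Z[25]=0
i=26: min(r-i=1, Z[3]=1)=1; Z[26]=3 grow→box=[26,29)
i=27: min(r-i=2, Z[1]=0)=0; Z[27]=0
i=28: min(r-i=1, Z[2]=0)=0; Z[28]=0
i=29: i≥r, start 0; Z[29]=0
i=30: i≥r, start 0; Z[30]=1 grow→box=[30,31)
i=31: i≥r, start 0; Z[31]=0
i=32: i≥r, start 0; Z[32]=1 grow→box=[32,33)
i=33: i≥r, start 0; Z[33]=0
i=34: i≥r, start 0; Z[34]=1 grow→box=[34,35)

[35, 0, 0, 1, 0, 0, 0, 4, 0, 0, 1, 1, 1, 0, 0, 0, 4, 0, 0, 1, 1, 0, 0, 4, 0, 0, 3, 0, 0, 0, 1, 0, 1, 0, 1]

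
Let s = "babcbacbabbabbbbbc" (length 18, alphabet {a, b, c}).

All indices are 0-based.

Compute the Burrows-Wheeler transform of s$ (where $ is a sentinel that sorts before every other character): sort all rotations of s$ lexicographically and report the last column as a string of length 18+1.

rank  rotation             last
    0  $babcbacbabbabbbbbc  c
    1  abbabbbbbc$babcbacb  b
    2  abbbbbc$babcbacbabb  b
    3  abcbacbabbabbbbbc$b  b
    4  acbabbabbbbbc$babcb  b
    5  babbabbbbbc$babcbac  c
    6  babbbbbc$babcbacbab  b
    7  babcbacbabbabbbbbc$  $
    8  bacbabbabbbbbc$babc  c
    9  bbabbbbbc$babcbacba  a
   10  bbbbbc$babcbacbabba  a
   11  bbbbc$babcbacbabbab  b
   12  bbbc$babcbacbabbabb  b
   13  bbc$babcbacbabbabbb  b
   14  bc$babcbacbabbabbbb  b
   15  bcbacbabbabbbbbc$ba  a
   16  c$babcbacbabbabbbbb  b
   17  cbabbabbbbbc$babcba  a
   18  cbacbabbabbbbbc$bab  b

cbbbbcb$caabbbbabab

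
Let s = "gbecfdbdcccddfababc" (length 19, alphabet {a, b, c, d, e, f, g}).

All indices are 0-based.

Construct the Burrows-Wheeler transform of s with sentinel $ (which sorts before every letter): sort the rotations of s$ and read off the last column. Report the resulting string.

rank  rotation              last
    0  $gbecfdbdcccddfababc  c
    1  ababc$gbecfdbdcccddf  f
    2  abc$gbecfdbdcccddfab  b
    3  babc$gbecfdbdcccddfa  a
    4  bc$gbecfdbdcccddfaba  a
    5  bdcccddfababc$gbecfd  d
    6  becfdbdcccddfababc$g  g
    7  c$gbecfdbdcccddfabab  b
    8  cccddfababc$gbecfdbd  d
    9  ccddfababc$gbecfdbdc  c
   10  cddfababc$gbecfdbdcc  c
   11  cfdbdcccddfababc$gbe  e
   12  dbdcccddfababc$gbecf  f
   13  dcccddfababc$gbecfdb  b
   14  ddfababc$gbecfdbdccc  c
   15  dfababc$gbecfdbdcccd  d
   16  ecfdbdcccddfababc$gb  b
   17  fababc$gbecfdbdcccdd  d
   18  fdbdcccddfababc$gbec  c
   19  gbecfdbdcccddfababc$  $

cfbaadgbdccefbcdbdc$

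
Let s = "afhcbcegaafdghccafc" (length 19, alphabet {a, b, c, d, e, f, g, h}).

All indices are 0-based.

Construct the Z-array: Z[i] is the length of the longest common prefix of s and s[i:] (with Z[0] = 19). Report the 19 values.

[19, 0, 0, 0, 0, 0, 0, 0, 1, 2, 0, 0, 0, 0, 0, 0, 2, 0, 0]

Z[0]=19
i=1: i≥r, start 0; Z[1]=0
i=2: i≥r, start 0; Z[2]=0
i=3: i≥r, start 0; Z[3]=0
i=4: i≥r, start 0; Z[4]=0
i=5: i≥r, start 0; Z[5]=0
i=6: i≥r, start 0; Z[6]=0
i=7: i≥r, start 0; Z[7]=0
i=8: i≥r, start 0; Z[8]=1 scan→box=[8,9)
i=9: i≥r, start 0; Z[9]=2 scan→box=[9,11)
i=10: min(r-i=1, Z[1]=0)=0; Z[10]=0
i=11: i≥r, start 0; Z[11]=0
i=12: i≥r, start 0; Z[12]=0
i=13: i≥r, start 0; Z[13]=0
i=14: i≥r, start 0; Z[14]=0
i=15: i≥r, start 0; Z[15]=0
i=16: i≥r, start 0; Z[16]=2 scan→box=[16,18)
i=17: min(r-i=1, Z[1]=0)=0; Z[17]=0
i=18: i≥r, start 0; Z[18]=0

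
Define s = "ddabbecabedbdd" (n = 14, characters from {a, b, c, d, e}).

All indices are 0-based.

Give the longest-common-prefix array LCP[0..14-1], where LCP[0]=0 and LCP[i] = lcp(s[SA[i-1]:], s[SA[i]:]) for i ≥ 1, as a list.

sorted suffixes:
  #0 SA[0]=2  'abbecabedbdd'
  #1 SA[1]=7  'abedbdd'
  #2 SA[2]=3  'bbecabedbdd'
  #3 SA[3]=11  'bdd'
  #4 SA[4]=4  'becabedbdd'
  #5 SA[5]=8  'bedbdd'
  #6 SA[6]=6  'cabedbdd'
  #7 SA[7]=13  'd'
  #8 SA[8]=1  'dabbecabedbdd'
  #9 SA[9]=10  'dbdd'
  #10 SA[10]=12  'dd'
  #11 SA[11]=0  'ddabbecabedbdd'
  #12 SA[12]=5  'ecabedbdd'
  #13 SA[13]=9  'edbdd'

SA = [2, 7, 3, 11, 4, 8, 6, 13, 1, 10, 12, 0, 5, 9]
i: (SA[i-1],SA[i]) lcp shared
  1: (2,7) 2 'ab'
  2: (7,3) 0 ''
  3: (3,11) 1 'b'
  4: (11,4) 1 'b'
  5: (4,8) 2 'be'
  6: (8,6) 0 ''
  7: (6,13) 0 ''
  8: (13,1) 1 'd'
  9: (1,10) 1 'd'
  10: (10,12) 1 'd'
  11: (12,0) 2 'dd'
  12: (0,5) 0 ''
  13: (5,9) 1 'e'

[0, 2, 0, 1, 1, 2, 0, 0, 1, 1, 1, 2, 0, 1]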